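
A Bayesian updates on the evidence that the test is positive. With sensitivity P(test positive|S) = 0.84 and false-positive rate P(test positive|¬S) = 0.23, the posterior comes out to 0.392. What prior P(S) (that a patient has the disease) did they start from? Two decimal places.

P(S) = 0.15

Bayes' rule in odds form gives O(S|E) = O(S)·[P(E|S)/P(E|¬S)], hence O(S) = O(S|E)/LR.
Posterior odds = 0.392/(1−0.392) = 0.6447. LR = 0.84/0.23 = 3.6522.
Prior odds = 0.6447/3.6522 = 0.1765, so P(S) = 0.1765/(1+0.1765) ≈ 0.15.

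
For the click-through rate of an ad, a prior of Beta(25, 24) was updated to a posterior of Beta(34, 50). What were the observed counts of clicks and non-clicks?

A Beta(a, b) prior with s successes and f failures in binomial data gives a Beta(a+s, b+f) posterior.
Match parameters: s=34−25=9, f=50−24=26.

9 clicks and 26 non-clicks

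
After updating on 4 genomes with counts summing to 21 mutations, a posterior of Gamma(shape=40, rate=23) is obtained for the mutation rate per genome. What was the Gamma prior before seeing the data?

Gamma–Poisson conjugacy: posterior shape = α + Σxᵢ, posterior rate = β + n.
So α = 40 − 21 = 19 and β = 23 − 4 = 19.

Gamma(shape=19, rate=19)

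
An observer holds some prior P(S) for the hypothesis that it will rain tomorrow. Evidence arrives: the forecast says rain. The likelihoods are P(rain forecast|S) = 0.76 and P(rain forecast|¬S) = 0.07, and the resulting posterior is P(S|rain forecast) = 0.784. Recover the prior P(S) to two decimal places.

In odds form, posterior odds = prior odds × likelihood ratio, so prior odds = posterior odds ÷ LR.
Posterior odds = 0.784/(1−0.784) = 3.6296. LR = 0.76/0.07 = 10.8571.
Prior odds = 3.6296/10.8571 = 0.3343, so P(S) = 0.3343/(1+0.3343) ≈ 0.25.

P(S) = 0.25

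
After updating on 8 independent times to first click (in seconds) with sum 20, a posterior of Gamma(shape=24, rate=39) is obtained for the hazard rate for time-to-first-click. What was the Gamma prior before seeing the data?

For an exponential likelihood with a Gamma(α, β) prior on the rate, n observations with total T give posterior Gamma(α+n, β+T).
So α = 24 − 8 = 16 and β = 39 − 20 = 19.

Gamma(shape=16, rate=19)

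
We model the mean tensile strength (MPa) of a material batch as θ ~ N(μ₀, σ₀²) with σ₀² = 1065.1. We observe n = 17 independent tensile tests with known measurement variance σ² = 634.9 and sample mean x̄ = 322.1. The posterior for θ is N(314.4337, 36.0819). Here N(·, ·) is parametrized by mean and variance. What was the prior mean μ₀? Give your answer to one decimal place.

μ₀ = 95.8

With known observation variance, the Normal–Normal posterior has precision τ_n = τ₀ + n/σ² and mean μ_n = (τ₀μ₀ + (n/σ²)x̄)/τ_n.
Here τ₀ = 1/1065.1 = 0.000939 and τ_data = 17/634.9 = 0.026776, so τ_n = 0.027715.
Rearranging for μ₀: μ₀ = (μ_n·τ_n − τ_data·x̄)/τ₀ = (314.4337·0.027715 − 0.026776·322.1) / 0.000939 = 0.089980/0.000939 ≈ 95.8.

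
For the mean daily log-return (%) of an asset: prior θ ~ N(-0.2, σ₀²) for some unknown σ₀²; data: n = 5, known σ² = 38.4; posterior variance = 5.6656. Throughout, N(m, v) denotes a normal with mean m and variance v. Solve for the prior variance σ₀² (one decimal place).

σ₀² = 21.6

Posterior precision equals prior precision plus data precision: 1/σ_n² = 1/σ₀² + n/σ².
So 1/σ₀² = 1/5.6656 − 5/38.4 = 0.176504 − 0.130208 = 0.046296.
Hence σ₀² = 1/0.046296 ≈ 21.6.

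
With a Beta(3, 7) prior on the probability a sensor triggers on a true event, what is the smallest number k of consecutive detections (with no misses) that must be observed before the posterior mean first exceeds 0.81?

k = 27

After k detections and 0 misses the posterior is Beta(3+k, 7), with mean (3+k)/(3+7+k).
Set (3+k)/(10+k) > 0.81 and solve: k > (0.81·10 − 3)/(1 − 0.81) = 26.842.
The smallest integer exceeding 26.842 is 27.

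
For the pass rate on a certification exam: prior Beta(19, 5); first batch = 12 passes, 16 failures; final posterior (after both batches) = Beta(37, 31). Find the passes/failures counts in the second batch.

Sequential conjugate updates are equivalent to a single update on the pooled data, so total successes = posterior α − prior α and total failures = posterior β − prior β.
Total across both batches: 37−19=18 passes, 31−5=26 failures.
Subtract the first batch: 18−12=6 passes and 26−16=10 failures.

6 passes and 10 failures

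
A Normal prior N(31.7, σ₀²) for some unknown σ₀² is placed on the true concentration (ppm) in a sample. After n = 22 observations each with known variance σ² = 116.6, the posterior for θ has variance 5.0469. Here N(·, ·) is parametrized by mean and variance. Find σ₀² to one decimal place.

Posterior precision equals prior precision plus data precision: 1/σ_n² = 1/σ₀² + n/σ².
So 1/σ₀² = 1/5.0469 − 22/116.6 = 0.198141 − 0.188679 = 0.009462.
Hence σ₀² = 1/0.009462 ≈ 105.7.

σ₀² = 105.7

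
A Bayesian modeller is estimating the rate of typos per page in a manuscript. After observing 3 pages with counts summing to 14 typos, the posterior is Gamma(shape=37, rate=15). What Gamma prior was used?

Gamma(shape=23, rate=12)

A Gamma(α, β) prior (rate parametrization) on a Poisson rate with n observations summing to S gives posterior Gamma(α+S, β+n).
So α = 37 − 14 = 23 and β = 15 − 3 = 12.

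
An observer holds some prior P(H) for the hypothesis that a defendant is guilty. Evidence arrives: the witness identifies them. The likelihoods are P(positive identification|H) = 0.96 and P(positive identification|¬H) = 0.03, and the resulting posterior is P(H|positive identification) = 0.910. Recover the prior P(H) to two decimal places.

P(H) = 0.24

Bayes' rule in odds form gives O(H|E) = O(H)·[P(E|H)/P(E|¬H)], hence O(H) = O(H|E)/LR.
Posterior odds = 0.910/(1−0.910) = 10.1111. LR = 0.96/0.03 = 32.0000.
Prior odds = 10.1111/32.0000 = 0.3160, so P(H) = 0.3160/(1+0.3160) ≈ 0.24.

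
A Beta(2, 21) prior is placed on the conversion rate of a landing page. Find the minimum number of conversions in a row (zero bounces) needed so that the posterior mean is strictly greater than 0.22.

k = 4

After k conversions and 0 bounces the posterior is Beta(2+k, 21), with mean (2+k)/(2+21+k).
Set (2+k)/(23+k) > 0.22 and solve: k > (0.22·23 − 2)/(1 − 0.22) = 3.923.
The smallest integer exceeding 3.923 is 4, and checking k=4: (6)/(27) = 0.2222 > 0.22.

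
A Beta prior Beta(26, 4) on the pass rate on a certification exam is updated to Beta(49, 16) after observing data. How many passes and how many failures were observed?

Beta is conjugate to the binomial likelihood: posterior = Beta(α+s, β+f).
So s = 49 − 26 = 23 and f = 16 − 4 = 12.

23 passes and 12 failures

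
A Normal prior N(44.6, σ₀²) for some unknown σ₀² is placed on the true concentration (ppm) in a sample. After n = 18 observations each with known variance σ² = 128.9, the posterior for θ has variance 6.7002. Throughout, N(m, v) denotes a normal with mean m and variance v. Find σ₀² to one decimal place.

For the Normal–Normal model with known σ², precisions add: τ_n = τ₀ + n/σ².
So 1/σ₀² = 1/6.7002 − 18/128.9 = 0.149249 − 0.139643 = 0.009606.
Hence σ₀² = 1/0.009606 ≈ 104.1.

σ₀² = 104.1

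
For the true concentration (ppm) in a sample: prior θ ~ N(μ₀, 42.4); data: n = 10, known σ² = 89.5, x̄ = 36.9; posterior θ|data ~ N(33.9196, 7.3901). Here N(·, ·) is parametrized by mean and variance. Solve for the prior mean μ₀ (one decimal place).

μ₀ = 19.8

The posterior mean is a precision-weighted average: μ_n = (τ₀μ₀ + τ_data·x̄)/(τ₀+τ_data), with τ₀=1/σ₀² and τ_data=n/σ².
Here τ₀ = 1/42.4 = 0.023585 and τ_data = 10/89.5 = 0.111732, so τ_n = 0.135317.
Rearranging for μ₀: μ₀ = (μ_n·τ_n − τ_data·x̄)/τ₀ = (33.9196·0.135317 − 0.111732·36.9) / 0.023585 = 0.466988/0.023585 ≈ 19.8.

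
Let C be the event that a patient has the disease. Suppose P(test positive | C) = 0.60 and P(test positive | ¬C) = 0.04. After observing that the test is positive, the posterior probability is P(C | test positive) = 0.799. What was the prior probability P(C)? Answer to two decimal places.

Bayes' rule in odds form gives O(C|E) = O(C)·[P(E|C)/P(E|¬C)], hence O(C) = O(C|E)/LR.
Posterior odds = 0.799/(1−0.799) = 3.9751. LR = 0.60/0.04 = 15.0000.
Prior odds = 3.9751/15.0000 = 0.2650, so P(C) = 0.2650/(1+0.2650) ≈ 0.21.

P(C) = 0.21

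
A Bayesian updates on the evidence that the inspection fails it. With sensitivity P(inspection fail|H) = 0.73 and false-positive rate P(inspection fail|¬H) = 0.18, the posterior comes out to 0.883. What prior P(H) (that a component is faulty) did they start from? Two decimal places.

In odds form, posterior odds = prior odds × likelihood ratio, so prior odds = posterior odds ÷ LR.
Posterior odds = 0.883/(1−0.883) = 7.5470. LR = 0.73/0.18 = 4.0556.
Prior odds = 7.5470/4.0556 = 1.8609, so P(H) = 1.8609/(1+1.8609) ≈ 0.65.

P(H) = 0.65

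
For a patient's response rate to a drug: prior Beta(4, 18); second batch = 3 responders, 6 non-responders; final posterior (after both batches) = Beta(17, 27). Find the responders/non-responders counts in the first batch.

10 responders and 3 non-responders

Sequential conjugate updates are equivalent to a single update on the pooled data, so total successes = posterior α − prior α and total failures = posterior β − prior β.
Total across both batches: 17−4=13 responders, 27−18=9 non-responders.
Subtract the second batch: 13−3=10 responders and 9−6=3 non-responders.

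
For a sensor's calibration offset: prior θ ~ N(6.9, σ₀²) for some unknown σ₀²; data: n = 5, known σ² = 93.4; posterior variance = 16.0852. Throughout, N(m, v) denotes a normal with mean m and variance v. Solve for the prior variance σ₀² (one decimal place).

Posterior precision equals prior precision plus data precision: 1/σ_n² = 1/σ₀² + n/σ².
So 1/σ₀² = 1/16.0852 − 5/93.4 = 0.062169 − 0.053533 = 0.008636.
Hence σ₀² = 1/0.008636 ≈ 115.8.

σ₀² = 115.8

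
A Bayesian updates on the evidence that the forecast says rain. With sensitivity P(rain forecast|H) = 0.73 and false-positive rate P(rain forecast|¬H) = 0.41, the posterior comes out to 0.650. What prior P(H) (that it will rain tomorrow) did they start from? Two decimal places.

P(H) = 0.51

In odds form, posterior odds = prior odds × likelihood ratio, so prior odds = posterior odds ÷ LR.
Posterior odds = 0.650/(1−0.650) = 1.8571. LR = 0.73/0.41 = 1.7805.
Prior odds = 1.8571/1.7805 = 1.0430, so P(H) = 1.0430/(1+1.0430) ≈ 0.51.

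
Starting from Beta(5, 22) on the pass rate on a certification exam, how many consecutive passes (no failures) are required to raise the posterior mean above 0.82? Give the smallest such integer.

After k passes and 0 failures the posterior is Beta(5+k, 22), with mean (5+k)/(5+22+k).
Set (5+k)/(27+k) > 0.82 and solve: k > (0.82·27 − 5)/(1 − 0.82) = 95.222.
The smallest integer exceeding 95.222 is 96.

k = 96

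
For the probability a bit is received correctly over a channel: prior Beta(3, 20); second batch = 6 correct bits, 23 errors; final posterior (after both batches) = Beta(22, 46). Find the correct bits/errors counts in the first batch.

13 correct bits and 3 errors

Because Beta–binomial updating is additive in the counts, the combined data contributed (α_post−α_prior, β_post−β_prior) successes and failures.
Total across both batches: 22−3=19 correct bits, 46−20=26 errors.
Subtract the second batch: 19−6=13 correct bits and 26−23=3 errors.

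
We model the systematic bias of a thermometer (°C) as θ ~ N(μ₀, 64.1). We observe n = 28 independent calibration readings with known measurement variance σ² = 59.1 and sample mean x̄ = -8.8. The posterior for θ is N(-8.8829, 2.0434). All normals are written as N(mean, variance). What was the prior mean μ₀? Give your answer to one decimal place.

μ₀ = -11.4

With known observation variance, the Normal–Normal posterior has precision τ_n = τ₀ + n/σ² and mean μ_n = (τ₀μ₀ + (n/σ²)x̄)/τ_n.
Here τ₀ = 1/64.1 = 0.015601 and τ_data = 28/59.1 = 0.473773, so τ_n = 0.489374.
Rearranging for μ₀: μ₀ = (μ_n·τ_n − τ_data·x̄)/τ₀ = (-8.8829·0.489374 − 0.473773·-8.8) / 0.015601 = -0.177858/0.015601 ≈ -11.4.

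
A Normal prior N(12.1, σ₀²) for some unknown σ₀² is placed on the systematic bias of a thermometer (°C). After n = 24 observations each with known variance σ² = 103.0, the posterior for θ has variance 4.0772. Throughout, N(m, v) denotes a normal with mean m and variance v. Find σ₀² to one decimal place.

For the Normal–Normal model with known σ², precisions add: τ_n = τ₀ + n/σ².
So 1/σ₀² = 1/4.0772 − 24/103.0 = 0.245266 − 0.233010 = 0.012256.
Hence σ₀² = 1/0.012256 ≈ 81.6.

σ₀² = 81.6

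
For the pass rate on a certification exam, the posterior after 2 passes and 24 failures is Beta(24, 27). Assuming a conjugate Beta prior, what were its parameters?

A Beta(α, β) prior with s successes and f failures in binomial data gives a Beta(α+s, β+f) posterior.
Subtract the data counts: 24−2=22, 27−24=3.

Beta(22, 3)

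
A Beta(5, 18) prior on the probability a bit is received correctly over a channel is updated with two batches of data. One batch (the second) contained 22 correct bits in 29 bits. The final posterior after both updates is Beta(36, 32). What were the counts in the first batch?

Sequential conjugate updates are equivalent to a single update on the pooled data, so total successes = posterior α − prior α and total failures = posterior β − prior β.
Total across both batches: 36−5=31 correct bits, 32−18=14 errors.
Subtract the second batch: 31−22=9 correct bits and 14−7=7 errors.

9 correct bits and 7 errors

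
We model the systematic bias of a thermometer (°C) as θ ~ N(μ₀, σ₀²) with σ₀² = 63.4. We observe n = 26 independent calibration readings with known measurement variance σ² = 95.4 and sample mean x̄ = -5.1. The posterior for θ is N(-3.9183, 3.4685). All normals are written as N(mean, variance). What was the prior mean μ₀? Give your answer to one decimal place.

μ₀ = 16.5

With known observation variance, the Normal–Normal posterior has precision τ_n = τ₀ + n/σ² and mean μ_n = (τ₀μ₀ + (n/σ²)x̄)/τ_n.
Here τ₀ = 1/63.4 = 0.015773 and τ_data = 26/95.4 = 0.272537, so τ_n = 0.288310.
Rearranging for μ₀: μ₀ = (μ_n·τ_n − τ_data·x̄)/τ₀ = (-3.9183·0.288310 − 0.272537·-5.1) / 0.015773 = 0.260254/0.015773 ≈ 16.5.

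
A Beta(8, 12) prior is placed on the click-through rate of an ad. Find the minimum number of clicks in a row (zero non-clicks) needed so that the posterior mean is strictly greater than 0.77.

After k clicks and 0 non-clicks the posterior is Beta(8+k, 12), with mean (8+k)/(8+12+k).
Set (8+k)/(20+k) > 0.77 and solve: k > (0.77·20 − 8)/(1 − 0.77) = 32.174.
The smallest integer exceeding 32.174 is 33.

k = 33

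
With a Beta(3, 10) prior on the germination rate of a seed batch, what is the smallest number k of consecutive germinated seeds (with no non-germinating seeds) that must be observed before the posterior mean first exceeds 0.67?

k = 18

After k germinated seeds and 0 non-germinating seeds the posterior is Beta(3+k, 10), with mean (3+k)/(3+10+k).
Set (3+k)/(13+k) > 0.67 and solve: k > (0.67·13 − 3)/(1 − 0.67) = 17.303.
The smallest integer exceeding 17.303 is 18, and checking k=18: (21)/(31) = 0.6774 > 0.67.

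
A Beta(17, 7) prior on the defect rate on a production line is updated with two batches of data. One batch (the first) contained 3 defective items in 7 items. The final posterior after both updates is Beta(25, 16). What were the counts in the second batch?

5 defective items and 5 good items

Sequential conjugate updates are equivalent to a single update on the pooled data, so total successes = posterior α − prior α and total failures = posterior β − prior β.
Total across both batches: 25−17=8 defective items, 16−7=9 good items.
Subtract the first batch: 8−3=5 defective items and 9−4=5 good items.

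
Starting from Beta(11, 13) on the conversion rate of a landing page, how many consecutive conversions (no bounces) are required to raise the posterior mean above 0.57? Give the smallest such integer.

After k conversions and 0 bounces the posterior is Beta(11+k, 13), with mean (11+k)/(11+13+k).
Set (11+k)/(24+k) > 0.57 and solve: k > (0.57·24 − 11)/(1 − 0.57) = 6.233.
The smallest integer exceeding 6.233 is 7, and checking k=7: (18)/(31) = 0.5806 > 0.57.

k = 7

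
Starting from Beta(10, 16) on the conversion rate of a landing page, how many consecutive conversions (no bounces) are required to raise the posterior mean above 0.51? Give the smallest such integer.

k = 7

After k conversions and 0 bounces the posterior is Beta(10+k, 16), with mean (10+k)/(10+16+k).
Set (10+k)/(26+k) > 0.51 and solve: k > (0.51·26 − 10)/(1 − 0.51) = 6.653.
The smallest integer exceeding 6.653 is 7, and checking k=7: (17)/(33) = 0.5152 > 0.51.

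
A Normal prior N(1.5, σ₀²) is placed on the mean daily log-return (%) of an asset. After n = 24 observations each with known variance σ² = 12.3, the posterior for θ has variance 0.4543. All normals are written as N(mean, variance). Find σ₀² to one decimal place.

σ₀² = 4.0

For the Normal–Normal model with known σ², precisions add: τ_n = τ₀ + n/σ².
So 1/σ₀² = 1/0.4543 − 24/12.3 = 2.201189 − 1.951220 = 0.249969.
Hence σ₀² = 1/0.249969 ≈ 4.0.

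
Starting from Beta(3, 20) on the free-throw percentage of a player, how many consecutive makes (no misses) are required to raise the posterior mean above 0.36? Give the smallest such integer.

After k makes and 0 misses the posterior is Beta(3+k, 20), with mean (3+k)/(3+20+k).
Set (3+k)/(23+k) > 0.36 and solve: k > (0.36·23 − 3)/(1 − 0.36) = 8.250.
The smallest integer exceeding 8.250 is 9, and checking k=9: (12)/(32) = 0.3750 > 0.36.

k = 9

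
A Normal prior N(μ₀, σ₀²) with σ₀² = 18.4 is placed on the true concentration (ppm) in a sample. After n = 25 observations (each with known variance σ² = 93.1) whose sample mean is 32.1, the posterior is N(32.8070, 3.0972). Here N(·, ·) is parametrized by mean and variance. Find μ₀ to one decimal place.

μ₀ = 36.3

With known observation variance, the Normal–Normal posterior has precision τ_n = τ₀ + n/σ² and mean μ_n = (τ₀μ₀ + (n/σ²)x̄)/τ_n.
Here τ₀ = 1/18.4 = 0.054348 and τ_data = 25/93.1 = 0.268528, so τ_n = 0.322876.
Rearranging for μ₀: μ₀ = (μ_n·τ_n − τ_data·x̄)/τ₀ = (32.8070·0.322876 − 0.268528·32.1) / 0.054348 = 1.972844/0.054348 ≈ 36.3.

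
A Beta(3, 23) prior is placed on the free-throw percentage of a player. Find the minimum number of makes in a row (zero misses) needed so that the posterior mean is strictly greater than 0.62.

After k makes and 0 misses the posterior is Beta(3+k, 23), with mean (3+k)/(3+23+k).
Set (3+k)/(26+k) > 0.62 and solve: k > (0.62·26 − 3)/(1 − 0.62) = 34.526.
The smallest integer exceeding 34.526 is 35, and checking k=35: (38)/(61) = 0.6230 > 0.62.

k = 35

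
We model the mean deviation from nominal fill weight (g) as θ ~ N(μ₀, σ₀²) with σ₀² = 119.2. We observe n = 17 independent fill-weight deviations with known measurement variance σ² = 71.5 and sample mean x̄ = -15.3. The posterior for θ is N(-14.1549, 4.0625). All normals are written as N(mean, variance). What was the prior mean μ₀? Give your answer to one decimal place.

The posterior mean is a precision-weighted average: μ_n = (τ₀μ₀ + τ_data·x̄)/(τ₀+τ_data), with τ₀=1/σ₀² and τ_data=n/σ².
Here τ₀ = 1/119.2 = 0.008389 and τ_data = 17/71.5 = 0.237762, so τ_n = 0.246151.
Rearranging for μ₀: μ₀ = (μ_n·τ_n − τ_data·x̄)/τ₀ = (-14.1549·0.246151 − 0.237762·-15.3) / 0.008389 = 0.153516/0.008389 ≈ 18.3.

μ₀ = 18.3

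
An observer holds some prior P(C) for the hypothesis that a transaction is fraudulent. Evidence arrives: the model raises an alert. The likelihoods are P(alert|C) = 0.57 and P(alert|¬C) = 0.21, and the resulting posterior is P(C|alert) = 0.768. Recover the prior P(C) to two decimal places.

Bayes' rule in odds form gives O(C|E) = O(C)·[P(E|C)/P(E|¬C)], hence O(C) = O(C|E)/LR.
Posterior odds = 0.768/(1−0.768) = 3.3103. LR = 0.57/0.21 = 2.7143.
Prior odds = 3.3103/2.7143 = 1.2196, so P(C) = 1.2196/(1+1.2196) ≈ 0.55.

P(C) = 0.55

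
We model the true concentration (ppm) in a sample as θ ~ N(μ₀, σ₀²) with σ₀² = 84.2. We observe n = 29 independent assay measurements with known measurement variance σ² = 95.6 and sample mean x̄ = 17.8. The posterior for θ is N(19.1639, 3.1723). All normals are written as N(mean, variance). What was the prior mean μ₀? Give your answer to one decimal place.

With known observation variance, the Normal–Normal posterior has precision τ_n = τ₀ + n/σ² and mean μ_n = (τ₀μ₀ + (n/σ²)x̄)/τ_n.
Here τ₀ = 1/84.2 = 0.011876 and τ_data = 29/95.6 = 0.303347, so τ_n = 0.315223.
Rearranging for μ₀: μ₀ = (μ_n·τ_n − τ_data·x̄)/τ₀ = (19.1639·0.315223 − 0.303347·17.8) / 0.011876 = 0.641325/0.011876 ≈ 54.0.

μ₀ = 54.0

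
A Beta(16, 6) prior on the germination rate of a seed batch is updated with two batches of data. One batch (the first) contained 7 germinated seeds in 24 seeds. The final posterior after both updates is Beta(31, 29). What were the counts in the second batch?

8 germinated seeds and 6 non-germinating seeds

Because Beta–binomial updating is additive in the counts, the combined data contributed (α_post−α_prior, β_post−β_prior) successes and failures.
Total across both batches: 31−16=15 germinated seeds, 29−6=23 non-germinating seeds.
Subtract the first batch: 15−7=8 germinated seeds and 23−17=6 non-germinating seeds.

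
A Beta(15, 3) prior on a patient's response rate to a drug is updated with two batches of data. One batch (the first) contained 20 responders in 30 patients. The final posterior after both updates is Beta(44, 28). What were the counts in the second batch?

9 responders and 15 non-responders

Sequential conjugate updates are equivalent to a single update on the pooled data, so total successes = posterior α − prior α and total failures = posterior β − prior β.
Total across both batches: 44−15=29 responders, 28−3=25 non-responders.
Subtract the first batch: 29−20=9 responders and 25−10=15 non-responders.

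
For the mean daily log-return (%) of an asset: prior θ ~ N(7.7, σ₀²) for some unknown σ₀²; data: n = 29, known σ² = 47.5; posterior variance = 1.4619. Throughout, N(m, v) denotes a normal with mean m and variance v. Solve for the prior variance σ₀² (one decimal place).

For the Normal–Normal model with known σ², precisions add: τ_n = τ₀ + n/σ².
So 1/σ₀² = 1/1.4619 − 29/47.5 = 0.684041 − 0.610526 = 0.073515.
Hence σ₀² = 1/0.073515 ≈ 13.6.

σ₀² = 13.6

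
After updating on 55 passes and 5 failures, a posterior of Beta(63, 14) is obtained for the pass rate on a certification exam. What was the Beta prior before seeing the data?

Beta is conjugate to the binomial likelihood: posterior = Beta(a+s, b+f).
So a = 63 − 55 = 8 and b = 14 − 5 = 9.

Beta(8, 9)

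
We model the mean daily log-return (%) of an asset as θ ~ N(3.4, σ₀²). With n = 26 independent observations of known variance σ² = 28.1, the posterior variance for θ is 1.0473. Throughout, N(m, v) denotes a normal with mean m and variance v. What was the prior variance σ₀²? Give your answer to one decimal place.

σ₀² = 33.8

For the Normal–Normal model with known σ², precisions add: τ_n = τ₀ + n/σ².
So 1/σ₀² = 1/1.0473 − 26/28.1 = 0.954836 − 0.925267 = 0.029569.
Hence σ₀² = 1/0.029569 ≈ 33.8.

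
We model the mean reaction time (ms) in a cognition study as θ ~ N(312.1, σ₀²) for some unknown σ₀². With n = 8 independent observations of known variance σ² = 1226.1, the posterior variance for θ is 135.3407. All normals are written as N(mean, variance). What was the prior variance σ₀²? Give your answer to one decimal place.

σ₀² = 1157.4

Posterior precision equals prior precision plus data precision: 1/σ_n² = 1/σ₀² + n/σ².
So 1/σ₀² = 1/135.3407 − 8/1226.1 = 0.007389 − 0.006525 = 0.000864.
Hence σ₀² = 1/0.000864 ≈ 1157.4.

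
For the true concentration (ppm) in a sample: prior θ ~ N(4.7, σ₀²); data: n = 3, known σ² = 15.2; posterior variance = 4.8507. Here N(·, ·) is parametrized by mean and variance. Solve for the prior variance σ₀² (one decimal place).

Posterior precision equals prior precision plus data precision: 1/σ_n² = 1/σ₀² + n/σ².
So 1/σ₀² = 1/4.8507 − 3/15.2 = 0.206156 − 0.197368 = 0.008788.
Hence σ₀² = 1/0.008788 ≈ 113.8.

σ₀² = 113.8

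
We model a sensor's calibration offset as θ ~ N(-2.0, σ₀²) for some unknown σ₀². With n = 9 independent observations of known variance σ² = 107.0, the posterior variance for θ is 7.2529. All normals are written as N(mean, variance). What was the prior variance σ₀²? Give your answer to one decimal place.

σ₀² = 18.6

For the Normal–Normal model with known σ², precisions add: τ_n = τ₀ + n/σ².
So 1/σ₀² = 1/7.2529 − 9/107.0 = 0.137876 − 0.084112 = 0.053764.
Hence σ₀² = 1/0.053764 ≈ 18.6.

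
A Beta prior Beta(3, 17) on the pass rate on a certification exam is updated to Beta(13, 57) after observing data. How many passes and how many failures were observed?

10 passes and 40 failures

Under Beta–binomial conjugacy the posterior parameters are (α+s, β+f).
So s = 13 − 3 = 10 and f = 57 − 17 = 40.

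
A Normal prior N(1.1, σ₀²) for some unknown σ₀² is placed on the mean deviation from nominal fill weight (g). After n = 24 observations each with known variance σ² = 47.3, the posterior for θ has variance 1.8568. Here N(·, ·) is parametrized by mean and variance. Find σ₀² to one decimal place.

Posterior precision equals prior precision plus data precision: 1/σ_n² = 1/σ₀² + n/σ².
So 1/σ₀² = 1/1.8568 − 24/47.3 = 0.538561 − 0.507400 = 0.031161.
Hence σ₀² = 1/0.031161 ≈ 32.1.

σ₀² = 32.1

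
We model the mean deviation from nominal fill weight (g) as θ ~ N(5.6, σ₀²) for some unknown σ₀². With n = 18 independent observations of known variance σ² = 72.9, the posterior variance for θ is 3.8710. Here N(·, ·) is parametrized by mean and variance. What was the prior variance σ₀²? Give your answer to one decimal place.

σ₀² = 87.6

Posterior precision equals prior precision plus data precision: 1/σ_n² = 1/σ₀² + n/σ².
So 1/σ₀² = 1/3.8710 − 18/72.9 = 0.258331 − 0.246914 = 0.011417.
Hence σ₀² = 1/0.011417 ≈ 87.6.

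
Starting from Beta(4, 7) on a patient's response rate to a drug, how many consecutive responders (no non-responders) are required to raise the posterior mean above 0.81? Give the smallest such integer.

k = 26

After k responders and 0 non-responders the posterior is Beta(4+k, 7), with mean (4+k)/(4+7+k).
Set (4+k)/(11+k) > 0.81 and solve: k > (0.81·11 − 4)/(1 − 0.81) = 25.842.
The smallest integer exceeding 25.842 is 26, and checking k=26: (30)/(37) = 0.8108 > 0.81.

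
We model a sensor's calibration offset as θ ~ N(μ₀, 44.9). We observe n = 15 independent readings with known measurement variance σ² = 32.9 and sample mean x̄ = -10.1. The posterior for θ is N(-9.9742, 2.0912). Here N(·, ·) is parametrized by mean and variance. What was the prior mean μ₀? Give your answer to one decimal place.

The posterior mean is a precision-weighted average: μ_n = (τ₀μ₀ + τ_data·x̄)/(τ₀+τ_data), with τ₀=1/σ₀² and τ_data=n/σ².
Here τ₀ = 1/44.9 = 0.022272 and τ_data = 15/32.9 = 0.455927, so τ_n = 0.478199.
Rearranging for μ₀: μ₀ = (μ_n·τ_n − τ_data·x̄)/τ₀ = (-9.9742·0.478199 − 0.455927·-10.1) / 0.022272 = -0.164790/0.022272 ≈ -7.4.

μ₀ = -7.4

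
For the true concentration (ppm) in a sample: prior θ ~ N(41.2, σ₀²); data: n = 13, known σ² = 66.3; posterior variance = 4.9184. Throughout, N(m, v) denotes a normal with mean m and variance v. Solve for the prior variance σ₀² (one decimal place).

σ₀² = 138.1

Posterior precision equals prior precision plus data precision: 1/σ_n² = 1/σ₀² + n/σ².
So 1/σ₀² = 1/4.9184 − 13/66.3 = 0.203318 − 0.196078 = 0.007240.
Hence σ₀² = 1/0.007240 ≈ 138.1.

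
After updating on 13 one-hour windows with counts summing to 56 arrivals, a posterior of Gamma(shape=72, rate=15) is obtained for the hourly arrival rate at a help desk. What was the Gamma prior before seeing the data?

A Gamma(α, β) prior (rate parametrization) on a Poisson rate with n observations summing to S gives posterior Gamma(α+S, β+n).
So α = 72 − 56 = 16 and β = 15 − 13 = 2.

Gamma(shape=16, rate=2)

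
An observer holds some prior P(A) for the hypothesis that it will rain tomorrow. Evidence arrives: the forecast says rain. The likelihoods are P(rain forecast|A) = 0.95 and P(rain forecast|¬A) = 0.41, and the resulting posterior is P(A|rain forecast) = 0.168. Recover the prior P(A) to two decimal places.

P(A) = 0.08

Bayes' rule in odds form gives O(A|E) = O(A)·[P(E|A)/P(E|¬A)], hence O(A) = O(A|E)/LR.
Posterior odds = 0.168/(1−0.168) = 0.2019. LR = 0.95/0.41 = 2.3171.
Prior odds = 0.2019/2.3171 = 0.0871, so P(A) = 0.0871/(1+0.0871) ≈ 0.08.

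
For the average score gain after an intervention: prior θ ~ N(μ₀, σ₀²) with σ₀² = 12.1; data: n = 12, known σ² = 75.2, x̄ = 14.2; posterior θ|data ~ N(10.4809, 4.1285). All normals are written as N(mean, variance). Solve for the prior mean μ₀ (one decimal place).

The posterior mean is a precision-weighted average: μ_n = (τ₀μ₀ + τ_data·x̄)/(τ₀+τ_data), with τ₀=1/σ₀² and τ_data=n/σ².
Here τ₀ = 1/12.1 = 0.082645 and τ_data = 12/75.2 = 0.159574, so τ_n = 0.242219.
Rearranging for μ₀: μ₀ = (μ_n·τ_n − τ_data·x̄)/τ₀ = (10.4809·0.242219 − 0.159574·14.2) / 0.082645 = 0.272722/0.082645 ≈ 3.3.

μ₀ = 3.3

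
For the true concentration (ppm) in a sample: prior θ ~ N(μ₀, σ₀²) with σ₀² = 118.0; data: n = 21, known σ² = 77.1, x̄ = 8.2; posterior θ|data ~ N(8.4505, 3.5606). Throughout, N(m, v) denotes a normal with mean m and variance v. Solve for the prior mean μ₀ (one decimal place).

μ₀ = 16.5

The posterior mean is a precision-weighted average: μ_n = (τ₀μ₀ + τ_data·x̄)/(τ₀+τ_data), with τ₀=1/σ₀² and τ_data=n/σ².
Here τ₀ = 1/118.0 = 0.008475 and τ_data = 21/77.1 = 0.272374, so τ_n = 0.280849.
Rearranging for μ₀: μ₀ = (μ_n·τ_n − τ_data·x̄)/τ₀ = (8.4505·0.280849 − 0.272374·8.2) / 0.008475 = 0.139848/0.008475 ≈ 16.5.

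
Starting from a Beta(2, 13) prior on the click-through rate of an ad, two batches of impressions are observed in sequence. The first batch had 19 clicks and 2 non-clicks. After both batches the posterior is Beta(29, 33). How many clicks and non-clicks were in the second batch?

Sequential conjugate updates are equivalent to a single update on the pooled data, so total successes = posterior α − prior α and total failures = posterior β − prior β.
Total across both batches: 29−2=27 clicks, 33−13=20 non-clicks.
Subtract the first batch: 27−19=8 clicks and 20−2=18 non-clicks.

8 clicks and 18 non-clicks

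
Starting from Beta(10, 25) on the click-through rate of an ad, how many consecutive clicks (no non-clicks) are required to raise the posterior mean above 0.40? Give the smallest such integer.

k = 7

After k clicks and 0 non-clicks the posterior is Beta(10+k, 25), with mean (10+k)/(10+25+k).
Set (10+k)/(35+k) > 0.40 and solve: k > (0.40·35 − 10)/(1 − 0.40) = 6.667.
The smallest integer exceeding 6.667 is 7.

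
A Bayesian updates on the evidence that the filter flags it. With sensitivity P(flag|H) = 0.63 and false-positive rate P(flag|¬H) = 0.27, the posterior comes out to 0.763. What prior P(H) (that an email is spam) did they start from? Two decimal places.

P(H) = 0.58

Bayes' rule in odds form gives O(H|E) = O(H)·[P(E|H)/P(E|¬H)], hence O(H) = O(H|E)/LR.
Posterior odds = 0.763/(1−0.763) = 3.2194. LR = 0.63/0.27 = 2.3333.
Prior odds = 3.2194/2.3333 = 1.3798, so P(H) = 1.3798/(1+1.3798) ≈ 0.58.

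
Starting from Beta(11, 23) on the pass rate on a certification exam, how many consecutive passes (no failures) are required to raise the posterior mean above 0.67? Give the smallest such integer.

k = 36

After k passes and 0 failures the posterior is Beta(11+k, 23), with mean (11+k)/(11+23+k).
Set (11+k)/(34+k) > 0.67 and solve: k > (0.67·34 − 11)/(1 − 0.67) = 35.697.
The smallest integer exceeding 35.697 is 36.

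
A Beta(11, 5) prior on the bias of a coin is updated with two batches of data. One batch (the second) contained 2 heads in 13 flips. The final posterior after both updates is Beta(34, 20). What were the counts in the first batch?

Sequential conjugate updates are equivalent to a single update on the pooled data, so total successes = posterior α − prior α and total failures = posterior β − prior β.
Total across both batches: 34−11=23 heads, 20−5=15 tails.
Subtract the second batch: 23−2=21 heads and 15−11=4 tails.

21 heads and 4 tails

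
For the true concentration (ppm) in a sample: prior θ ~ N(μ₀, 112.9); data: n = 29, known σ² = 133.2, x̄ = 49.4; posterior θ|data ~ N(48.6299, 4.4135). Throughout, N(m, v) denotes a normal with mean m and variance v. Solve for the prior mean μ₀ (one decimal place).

With known observation variance, the Normal–Normal posterior has precision τ_n = τ₀ + n/σ² and mean μ_n = (τ₀μ₀ + (n/σ²)x̄)/τ_n.
Here τ₀ = 1/112.9 = 0.008857 and τ_data = 29/133.2 = 0.217718, so τ_n = 0.226575.
Rearranging for μ₀: μ₀ = (μ_n·τ_n − τ_data·x̄)/τ₀ = (48.6299·0.226575 − 0.217718·49.4) / 0.008857 = 0.263050/0.008857 ≈ 29.7.

μ₀ = 29.7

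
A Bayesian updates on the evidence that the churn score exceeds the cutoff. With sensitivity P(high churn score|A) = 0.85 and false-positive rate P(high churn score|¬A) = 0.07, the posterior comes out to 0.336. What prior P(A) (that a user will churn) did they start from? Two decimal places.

Bayes' rule in odds form gives O(A|E) = O(A)·[P(E|A)/P(E|¬A)], hence O(A) = O(A|E)/LR.
Posterior odds = 0.336/(1−0.336) = 0.5060. LR = 0.85/0.07 = 12.1429.
Prior odds = 0.5060/12.1429 = 0.0417, so P(A) = 0.0417/(1+0.0417) ≈ 0.04.

P(A) = 0.04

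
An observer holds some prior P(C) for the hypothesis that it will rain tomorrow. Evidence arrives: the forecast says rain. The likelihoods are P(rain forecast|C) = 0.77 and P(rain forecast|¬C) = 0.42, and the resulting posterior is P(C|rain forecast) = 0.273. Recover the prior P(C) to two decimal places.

In odds form, posterior odds = prior odds × likelihood ratio, so prior odds = posterior odds ÷ LR.
Posterior odds = 0.273/(1−0.273) = 0.3755. LR = 0.77/0.42 = 1.8333.
Prior odds = 0.3755/1.8333 = 0.2048, so P(C) = 0.2048/(1+0.2048) ≈ 0.17.

P(C) = 0.17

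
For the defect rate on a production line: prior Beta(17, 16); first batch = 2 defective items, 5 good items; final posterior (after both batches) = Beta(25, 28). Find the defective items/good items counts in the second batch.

6 defective items and 7 good items

Sequential conjugate updates are equivalent to a single update on the pooled data, so total successes = posterior α − prior α and total failures = posterior β − prior β.
Total across both batches: 25−17=8 defective items, 28−16=12 good items.
Subtract the first batch: 8−2=6 defective items and 12−5=7 good items.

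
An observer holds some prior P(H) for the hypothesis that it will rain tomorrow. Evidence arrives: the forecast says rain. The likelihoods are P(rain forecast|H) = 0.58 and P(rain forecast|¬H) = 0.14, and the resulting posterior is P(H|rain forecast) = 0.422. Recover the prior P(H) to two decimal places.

P(H) = 0.15

In odds form, posterior odds = prior odds × likelihood ratio, so prior odds = posterior odds ÷ LR.
Posterior odds = 0.422/(1−0.422) = 0.7301. LR = 0.58/0.14 = 4.1429.
Prior odds = 0.7301/4.1429 = 0.1762, so P(H) = 0.1762/(1+0.1762) ≈ 0.15.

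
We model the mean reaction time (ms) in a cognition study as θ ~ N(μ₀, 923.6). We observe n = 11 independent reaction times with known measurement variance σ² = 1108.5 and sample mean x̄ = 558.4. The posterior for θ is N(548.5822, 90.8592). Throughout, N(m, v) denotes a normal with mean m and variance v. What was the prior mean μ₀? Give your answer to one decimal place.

With known observation variance, the Normal–Normal posterior has precision τ_n = τ₀ + n/σ² and mean μ_n = (τ₀μ₀ + (n/σ²)x̄)/τ_n.
Here τ₀ = 1/923.6 = 0.001083 and τ_data = 11/1108.5 = 0.009923, so τ_n = 0.011006.
Rearranging for μ₀: μ₀ = (μ_n·τ_n − τ_data·x̄)/τ₀ = (548.5822·0.011006 − 0.009923·558.4) / 0.001083 = 0.496692/0.001083 ≈ 458.6.

μ₀ = 458.6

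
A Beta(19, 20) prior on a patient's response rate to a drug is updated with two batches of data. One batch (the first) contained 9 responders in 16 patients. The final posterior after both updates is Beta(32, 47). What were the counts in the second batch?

4 responders and 20 non-responders

Sequential conjugate updates are equivalent to a single update on the pooled data, so total successes = posterior α − prior α and total failures = posterior β − prior β.
Total across both batches: 32−19=13 responders, 47−20=27 non-responders.
Subtract the first batch: 13−9=4 responders and 27−7=20 non-responders.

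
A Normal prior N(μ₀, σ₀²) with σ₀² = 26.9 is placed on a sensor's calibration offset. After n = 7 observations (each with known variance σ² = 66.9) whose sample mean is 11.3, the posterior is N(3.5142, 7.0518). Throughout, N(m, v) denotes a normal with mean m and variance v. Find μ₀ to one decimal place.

μ₀ = -18.4

With known observation variance, the Normal–Normal posterior has precision τ_n = τ₀ + n/σ² and mean μ_n = (τ₀μ₀ + (n/σ²)x̄)/τ_n.
Here τ₀ = 1/26.9 = 0.037175 and τ_data = 7/66.9 = 0.104634, so τ_n = 0.141809.
Rearranging for μ₀: μ₀ = (μ_n·τ_n − τ_data·x̄)/τ₀ = (3.5142·0.141809 − 0.104634·11.3) / 0.037175 = -0.684019/0.037175 ≈ -18.4.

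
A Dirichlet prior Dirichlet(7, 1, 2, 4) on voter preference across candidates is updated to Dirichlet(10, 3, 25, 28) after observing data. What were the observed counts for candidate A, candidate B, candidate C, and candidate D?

For a Dirichlet(α) prior with multinomial counts c, the posterior is Dirichlet(α + c) componentwise.
Counts are posterior − prior componentwise: 10−7=3, 3−1=2, 25−2=23, 28−4=24.

counts (3, 2, 23, 24)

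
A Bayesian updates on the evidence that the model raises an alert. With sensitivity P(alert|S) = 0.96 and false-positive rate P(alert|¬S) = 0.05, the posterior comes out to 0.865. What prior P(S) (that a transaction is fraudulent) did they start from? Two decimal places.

P(S) = 0.25

Bayes' rule in odds form gives O(S|E) = O(S)·[P(E|S)/P(E|¬S)], hence O(S) = O(S|E)/LR.
Posterior odds = 0.865/(1−0.865) = 6.4074. LR = 0.96/0.05 = 19.2000.
Prior odds = 6.4074/19.2000 = 0.3337, so P(S) = 0.3337/(1+0.3337) ≈ 0.25.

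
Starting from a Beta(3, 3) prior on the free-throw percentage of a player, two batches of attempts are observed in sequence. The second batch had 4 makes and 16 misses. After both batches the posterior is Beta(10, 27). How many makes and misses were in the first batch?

Because Beta–binomial updating is additive in the counts, the combined data contributed (α_post−α_prior, β_post−β_prior) successes and failures.
Total across both batches: 10−3=7 makes, 27−3=24 misses.
Subtract the second batch: 7−4=3 makes and 24−16=8 misses.

3 makes and 8 misses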